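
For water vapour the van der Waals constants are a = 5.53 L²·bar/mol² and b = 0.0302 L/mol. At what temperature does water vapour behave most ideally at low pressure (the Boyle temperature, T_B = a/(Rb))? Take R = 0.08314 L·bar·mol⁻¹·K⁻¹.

T_B ≈ 2202 K

For a van der Waals gas the second virial coefficient B₂ = b − a/(RT) vanishes at T_B = a/(Rb).
T_B = 5.53/(0.08314×0.0302) = 5.53/0.0025108 = 2202 K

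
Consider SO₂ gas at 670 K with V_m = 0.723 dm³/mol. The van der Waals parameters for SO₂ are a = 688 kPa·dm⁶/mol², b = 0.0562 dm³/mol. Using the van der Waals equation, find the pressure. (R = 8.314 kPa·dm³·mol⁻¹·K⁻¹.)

P = RT/(V_m − b) − a/V_m²
RT/(V_m − b) = (8.314)(670)/(0.723 − 0.0562) = 5570.4/0.66680 = 8353.9 kPa
a/V_m² = 688/(0.723)² = 1316.2 kPa
P = 8353.9 − 1316.2 = 7038 kPa

P ≈ 7038 kPa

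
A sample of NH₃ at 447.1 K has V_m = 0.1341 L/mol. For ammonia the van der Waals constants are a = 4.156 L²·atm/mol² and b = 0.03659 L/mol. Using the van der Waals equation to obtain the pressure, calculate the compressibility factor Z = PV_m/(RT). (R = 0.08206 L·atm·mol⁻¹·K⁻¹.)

Z ≈ 0.5305

P = RT/(V_m − b) − a/V_m² = (0.08206)(447.1)/(0.1341 − 0.03659) − 4.156/(0.1341)²
  = 36.689/0.097510 − 231.11 = 376.26 − 231.11 = 145.15 atm
Z = PV_m/(RT) = (145.15)(0.1341)/((0.08206)(447.1)) = 19.465/36.689 = 0.5305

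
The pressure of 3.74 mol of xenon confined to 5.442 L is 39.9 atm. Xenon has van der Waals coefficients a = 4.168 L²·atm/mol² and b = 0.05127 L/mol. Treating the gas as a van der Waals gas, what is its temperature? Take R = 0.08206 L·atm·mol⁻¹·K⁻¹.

T = (P + a n²/V²)(V − nb)/(nR)
P + a n²/V² = 39.9 + (4.168)(3.74)²/(5.442)² = 41.869 atm
V − nb = 5.442 − (3.74)(0.05127) = 5.2503 L
T = (41.869)(5.2503)/((3.74)(0.08206)) = 716.3 K

T ≈ 716.3 K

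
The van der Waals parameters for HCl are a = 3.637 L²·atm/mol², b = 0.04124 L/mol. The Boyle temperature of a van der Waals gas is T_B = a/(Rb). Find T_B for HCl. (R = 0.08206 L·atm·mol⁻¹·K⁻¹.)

T_B ≈ 1075 K

For a van der Waals gas the second virial coefficient B₂ = b − a/(RT) vanishes at T_B = a/(Rb).
T_B = 3.637/(0.08206×0.04124) = 3.637/0.0033842 = 1075 K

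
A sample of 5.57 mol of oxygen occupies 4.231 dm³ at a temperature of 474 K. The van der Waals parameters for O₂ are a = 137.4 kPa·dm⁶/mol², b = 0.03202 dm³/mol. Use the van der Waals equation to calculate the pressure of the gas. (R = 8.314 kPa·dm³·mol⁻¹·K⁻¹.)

P ≈ 5178 kPa

P = nRT/(V − nb) − a n²/V²
nRT/(V − nb) = (5.57)(8.314)(474)/(4.231 − 5.57×0.03202) = 21950/4.0526 = 5416.3 kPa
a n²/V² = (137.4)(5.57)²/(4.231)² = 238.13 kPa
P = 5416.3 − 238.13 = 5178 kPa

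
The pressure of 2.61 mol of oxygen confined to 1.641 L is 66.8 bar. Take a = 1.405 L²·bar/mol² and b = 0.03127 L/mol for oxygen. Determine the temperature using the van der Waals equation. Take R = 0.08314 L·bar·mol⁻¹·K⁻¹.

T = (P + a n²/V²)(V − nb)/(nR)
P + a n²/V² = 66.8 + (1.405)(2.61)²/(1.641)² = 70.354 bar
V − nb = 1.641 − (2.61)(0.03127) = 1.5594 L
T = (70.354)(1.5594)/((2.61)(0.08314)) = 505.6 K

T ≈ 505.6 K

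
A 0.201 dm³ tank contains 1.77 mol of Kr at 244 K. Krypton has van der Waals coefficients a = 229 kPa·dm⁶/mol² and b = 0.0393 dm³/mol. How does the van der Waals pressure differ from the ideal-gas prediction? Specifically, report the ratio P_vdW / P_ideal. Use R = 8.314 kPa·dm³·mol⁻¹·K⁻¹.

P_vdW / P_ideal ≈ 0.5352

Ideal: P_ideal = nRT/V = (1.77)(8.314)(244)/0.201 = 17863.9 kPa
vdW: P = nRT/(V − nb) − a n²/V² = 3590.65/0.131439 − 717.434/0.0404010 = 27318.0 − 17757.8 = 9560.2 kPa
Ratio = 9560.2/17863.9 = 0.5352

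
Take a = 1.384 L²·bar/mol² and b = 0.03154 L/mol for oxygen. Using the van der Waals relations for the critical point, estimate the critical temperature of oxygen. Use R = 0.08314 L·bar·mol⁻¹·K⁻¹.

For a van der Waals gas, T_c = 8a/(27Rb).
T_c = 8×1.384/(27×0.08314×0.03154) = 11.072/0.070800 = 156.4 K

T_c ≈ 156.4 K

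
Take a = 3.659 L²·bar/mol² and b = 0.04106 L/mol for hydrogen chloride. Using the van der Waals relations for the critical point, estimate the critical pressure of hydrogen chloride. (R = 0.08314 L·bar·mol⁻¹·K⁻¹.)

P_c ≈ 80.38 bar

For a van der Waals gas, P_c = a/(27b²).
P_c = 3.659/(27×(0.04106)²) = 3.659/0.045520 = 80.38 bar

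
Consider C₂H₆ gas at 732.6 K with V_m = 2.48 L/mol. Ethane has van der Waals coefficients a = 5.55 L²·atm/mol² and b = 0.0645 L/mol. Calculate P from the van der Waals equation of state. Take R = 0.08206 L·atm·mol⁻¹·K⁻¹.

P = RT/(V_m − b) − a/V_m²
RT/(V_m − b) = (0.08206)(732.6)/(2.48 − 0.0645) = 60.117/2.4155 = 24.888 atm
a/V_m² = 5.55/(2.48)² = 0.90238 atm
P = 24.888 − 0.90238 = 23.99 atm

P ≈ 23.99 atm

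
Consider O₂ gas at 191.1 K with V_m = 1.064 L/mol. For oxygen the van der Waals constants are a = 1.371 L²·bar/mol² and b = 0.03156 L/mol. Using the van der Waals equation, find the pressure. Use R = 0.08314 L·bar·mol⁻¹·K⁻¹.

P ≈ 14.18 bar

P = RT/(V_m − b) − a/V_m²
RT/(V_m − b) = (0.08314)(191.1)/(1.064 − 0.03156) = 15.888/1.0324 = 15.389 bar
a/V_m² = 1.371/(1.064)² = 1.2110 bar
P = 15.389 − 1.2110 = 14.18 bar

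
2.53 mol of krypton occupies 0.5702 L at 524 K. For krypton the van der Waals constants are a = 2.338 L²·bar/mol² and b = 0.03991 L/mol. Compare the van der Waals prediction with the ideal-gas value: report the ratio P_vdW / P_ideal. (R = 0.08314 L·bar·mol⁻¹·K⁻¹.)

Ideal: P_ideal = nRT/V = (2.53)(0.08314)(524)/0.5702 = 193.301 bar
vdW: P = nRT/(V − nb) − a n²/V² = 110.220/0.469228 − 14.9653/0.325128 = 234.896 − 46.0289 = 188.867 bar
Ratio = 188.867/193.301 = 0.9771

P_vdW / P_ideal ≈ 0.9771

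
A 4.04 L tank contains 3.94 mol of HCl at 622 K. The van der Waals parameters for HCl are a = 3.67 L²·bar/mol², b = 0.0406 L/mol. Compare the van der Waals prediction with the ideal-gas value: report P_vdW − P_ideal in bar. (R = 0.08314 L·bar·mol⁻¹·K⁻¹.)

Ideal: P_ideal = nRT/V = (3.94)(0.08314)(622)/4.04 = 50.4331 bar
vdW: P = nRT/(V − nb) − a n²/V² = 203.750/3.88004 − 56.9716/16.3216 = 52.5123 − 3.49056 = 49.0217 bar
ΔP = 49.0217 − 50.4331 = -1.411 bar

ΔP ≈ -1.411 bar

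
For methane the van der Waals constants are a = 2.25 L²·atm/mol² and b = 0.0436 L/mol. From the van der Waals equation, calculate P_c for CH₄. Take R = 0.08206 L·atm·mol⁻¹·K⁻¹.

P_c ≈ 43.84 atm

For a van der Waals gas, P_c = a/(27b²).
P_c = 2.25/(27×(0.0436)²) = 2.25/0.051326 = 43.84 atm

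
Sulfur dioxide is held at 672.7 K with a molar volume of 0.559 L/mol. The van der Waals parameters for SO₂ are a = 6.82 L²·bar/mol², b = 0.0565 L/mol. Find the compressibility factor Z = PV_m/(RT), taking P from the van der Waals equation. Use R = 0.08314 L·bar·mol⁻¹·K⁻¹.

Z ≈ 0.8943

P = RT/(V_m − b) − a/V_m² = (0.08314)(672.7)/(0.559 − 0.0565) − 6.82/(0.559)²
  = 55.928/0.50250 − 21.825 = 111.30 − 21.825 = 89.48 bar
Z = PV_m/(RT) = (89.48)(0.559)/((0.08314)(672.7)) = 50.019/55.928 = 0.8943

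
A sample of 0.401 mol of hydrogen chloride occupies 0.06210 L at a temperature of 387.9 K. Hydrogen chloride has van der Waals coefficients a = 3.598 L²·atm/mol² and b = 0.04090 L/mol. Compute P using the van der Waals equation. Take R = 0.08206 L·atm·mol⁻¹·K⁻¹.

P ≈ 129.3 atm

P = nRT/(V − nb) − a n²/V²
nRT/(V − nb) = (0.401)(0.08206)(387.9)/(0.06210 − 0.401×0.04090) = 12.764/0.045699 = 279.31 atm
a n²/V² = (3.598)(0.401)²/(0.06210)² = 150.03 atm
P = 279.31 − 150.03 = 129.3 atm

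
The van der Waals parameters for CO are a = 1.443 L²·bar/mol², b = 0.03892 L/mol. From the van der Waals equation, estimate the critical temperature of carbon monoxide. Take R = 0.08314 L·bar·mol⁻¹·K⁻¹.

For a van der Waals gas, T_c = 8a/(27Rb).
T_c = 8×1.443/(27×0.08314×0.03892) = 11.544/0.087367 = 132.1 K

T_c ≈ 132.1 K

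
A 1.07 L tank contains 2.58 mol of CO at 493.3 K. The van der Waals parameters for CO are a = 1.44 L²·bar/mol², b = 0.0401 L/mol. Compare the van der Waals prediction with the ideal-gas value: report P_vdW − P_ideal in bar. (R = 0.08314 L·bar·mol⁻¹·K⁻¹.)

ΔP ≈ 2.21 bar

Ideal: P_ideal = nRT/V = (2.58)(0.08314)(493.3)/1.07 = 98.8911 bar
vdW: P = nRT/(V − nb) − a n²/V² = 105.813/0.966542 − 9.58522/1.14490 = 109.476 − 8.37210 = 101.104 bar
ΔP = 101.104 − 98.8911 = 2.21 bar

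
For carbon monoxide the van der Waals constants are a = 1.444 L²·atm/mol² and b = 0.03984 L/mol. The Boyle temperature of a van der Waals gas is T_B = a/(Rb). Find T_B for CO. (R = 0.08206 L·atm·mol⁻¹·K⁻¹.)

T_B ≈ 441.7 K

For a van der Waals gas the second virial coefficient B₂ = b − a/(RT) vanishes at T_B = a/(Rb).
T_B = 1.444/(0.08206×0.03984) = 1.444/0.0032693 = 441.7 K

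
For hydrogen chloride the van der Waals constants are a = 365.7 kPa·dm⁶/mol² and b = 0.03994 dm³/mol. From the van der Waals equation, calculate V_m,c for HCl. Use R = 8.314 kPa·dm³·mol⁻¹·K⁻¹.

V_m,c ≈ 0.1198 dm³/mol

For a van der Waals gas, V_m,c = 3b.
V_m,c = 3×0.03994 = 0.1198 dm³/mol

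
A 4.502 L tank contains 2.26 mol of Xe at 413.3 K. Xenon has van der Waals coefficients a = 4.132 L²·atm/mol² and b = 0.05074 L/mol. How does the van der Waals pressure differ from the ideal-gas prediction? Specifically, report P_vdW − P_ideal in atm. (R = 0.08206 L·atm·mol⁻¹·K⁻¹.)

Ideal: P_ideal = nRT/V = (2.26)(0.08206)(413.3)/4.502 = 17.0255 atm
vdW: P = nRT/(V − nb) − a n²/V² = 76.6488/4.38733 − 21.1046/20.2680 = 17.4705 − 1.04128 = 16.4292 atm
ΔP = 16.4292 − 17.0255 = -0.596 atm

ΔP ≈ -0.596 atm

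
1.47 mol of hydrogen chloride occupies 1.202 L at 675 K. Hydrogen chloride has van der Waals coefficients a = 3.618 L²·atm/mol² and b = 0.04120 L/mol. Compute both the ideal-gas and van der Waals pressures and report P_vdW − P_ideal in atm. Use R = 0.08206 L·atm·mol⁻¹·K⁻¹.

ΔP ≈ -1.817 atm

Ideal: P_ideal = nRT/V = (1.47)(0.08206)(675)/1.202 = 67.7405 atm
vdW: P = nRT/(V − nb) − a n²/V² = 81.4240/1.14144 − 7.81814/1.44480 = 71.3345 − 5.41123 = 65.9233 atm
ΔP = 65.9233 − 67.7405 = -1.817 atm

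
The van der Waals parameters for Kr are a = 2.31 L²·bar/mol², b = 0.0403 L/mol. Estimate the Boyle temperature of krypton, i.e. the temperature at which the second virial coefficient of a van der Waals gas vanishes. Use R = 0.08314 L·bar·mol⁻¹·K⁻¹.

T_B ≈ 689.4 K

For a van der Waals gas the second virial coefficient B₂ = b − a/(RT) vanishes at T_B = a/(Rb).
T_B = 2.31/(0.08314×0.0403) = 2.31/0.0033505 = 689.4 K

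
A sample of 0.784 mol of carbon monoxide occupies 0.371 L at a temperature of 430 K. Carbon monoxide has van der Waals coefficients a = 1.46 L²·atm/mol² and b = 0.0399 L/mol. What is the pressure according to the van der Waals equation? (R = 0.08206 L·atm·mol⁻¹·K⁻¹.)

P ≈ 74.91 atm

P = nRT/(V − nb) − a n²/V²
nRT/(V − nb) = (0.784)(0.08206)(430)/(0.371 − 0.784×0.0399) = 27.664/0.33972 = 81.432 atm
a n²/V² = (1.46)(0.784)²/(0.371)² = 6.5198 atm
P = 81.432 − 6.5198 = 74.91 atm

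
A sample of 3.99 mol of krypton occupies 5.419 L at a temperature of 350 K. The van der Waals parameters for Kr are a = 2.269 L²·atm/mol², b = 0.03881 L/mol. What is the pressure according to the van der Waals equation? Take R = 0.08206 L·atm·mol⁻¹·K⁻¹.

P = nRT/(V − nb) − a n²/V²
nRT/(V − nb) = (3.99)(0.08206)(350)/(5.419 − 3.99×0.03881) = 114.60/5.2641 = 21.770 atm
a n²/V² = (2.269)(3.99)²/(5.419)² = 1.2301 atm
P = 21.770 − 1.2301 = 20.54 atm

P ≈ 20.54 atm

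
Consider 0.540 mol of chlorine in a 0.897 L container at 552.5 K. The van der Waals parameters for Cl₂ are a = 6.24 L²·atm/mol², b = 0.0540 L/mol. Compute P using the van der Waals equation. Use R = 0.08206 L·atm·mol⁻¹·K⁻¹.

P ≈ 25.95 atm

P = nRT/(V − nb) − a n²/V²
nRT/(V − nb) = (0.540)(0.08206)(552.5)/(0.897 − 0.540×0.0540) = 24.483/0.86784 = 28.211 atm
a n²/V² = (6.24)(0.540)²/(0.897)² = 2.2615 atm
P = 28.211 − 2.2615 = 25.95 atm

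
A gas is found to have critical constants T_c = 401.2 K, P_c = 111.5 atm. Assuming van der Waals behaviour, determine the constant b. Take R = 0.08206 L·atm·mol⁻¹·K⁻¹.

From T_c = 8a/(27Rb) and P_c = a/(27b²): b = R T_c/(8 P_c).
b = (0.08206)(401.2)/(8×111.5) = 32.922/892.00 = 0.03691 L/mol

b ≈ 0.03691 L/mol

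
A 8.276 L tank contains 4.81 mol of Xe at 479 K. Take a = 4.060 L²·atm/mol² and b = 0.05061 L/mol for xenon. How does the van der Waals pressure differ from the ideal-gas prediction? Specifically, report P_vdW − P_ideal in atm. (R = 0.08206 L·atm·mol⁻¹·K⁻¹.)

ΔP ≈ -0.679 atm

Ideal: P_ideal = nRT/V = (4.81)(0.08206)(479)/8.276 = 22.8450 atm
vdW: P = nRT/(V − nb) − a n²/V² = 189.065/8.03257 − 93.9326/68.4922 = 23.5373 − 1.37143 = 22.1659 atm
ΔP = 22.1659 − 22.8450 = -0.679 atm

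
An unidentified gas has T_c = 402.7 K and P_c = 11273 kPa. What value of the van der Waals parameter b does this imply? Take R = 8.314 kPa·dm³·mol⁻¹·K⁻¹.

From T_c = 8a/(27Rb) and P_c = a/(27b²): b = R T_c/(8 P_c).
b = (8.314)(402.7)/(8×11273) = 3348.0/90184 = 0.03712 dm³/mol

b ≈ 0.03712 dm³/mol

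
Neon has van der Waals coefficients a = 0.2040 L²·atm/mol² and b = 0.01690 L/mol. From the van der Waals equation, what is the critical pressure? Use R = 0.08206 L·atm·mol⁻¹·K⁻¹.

P_c ≈ 26.45 atm

For a van der Waals gas, P_c = a/(27b²).
P_c = 0.2040/(27×(0.01690)²) = 0.2040/0.0077115 = 26.45 atm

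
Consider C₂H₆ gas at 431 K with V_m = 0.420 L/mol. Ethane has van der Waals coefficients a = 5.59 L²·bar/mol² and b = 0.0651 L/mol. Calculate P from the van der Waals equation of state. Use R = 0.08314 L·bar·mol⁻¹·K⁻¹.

P ≈ 69.28 bar

P = RT/(V_m − b) − a/V_m²
RT/(V_m − b) = (0.08314)(431)/(0.420 − 0.0651) = 35.833/0.35490 = 100.97 bar
a/V_m² = 5.59/(0.420)² = 31.689 bar
P = 100.97 − 31.689 = 69.28 bar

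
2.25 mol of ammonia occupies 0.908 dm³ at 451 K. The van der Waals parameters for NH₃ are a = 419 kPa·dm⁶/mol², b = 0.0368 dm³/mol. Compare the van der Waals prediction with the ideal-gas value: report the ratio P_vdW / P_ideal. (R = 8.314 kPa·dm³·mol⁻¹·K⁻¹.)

P_vdW / P_ideal ≈ 0.8234

Ideal: P_ideal = nRT/V = (2.25)(8.314)(451)/0.908 = 9291.44 kPa
vdW: P = nRT/(V − nb) − a n²/V² = 8436.63/0.825200 − 2121.19/0.824464 = 10223.7 − 2572.81 = 7650.9 kPa
Ratio = 7650.9/9291.44 = 0.8234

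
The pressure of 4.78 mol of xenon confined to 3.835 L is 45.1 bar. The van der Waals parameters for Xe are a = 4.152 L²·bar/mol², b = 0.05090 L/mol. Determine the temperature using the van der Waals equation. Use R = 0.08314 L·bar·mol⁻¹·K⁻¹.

T ≈ 465.9 K

T = (P + a n²/V²)(V − nb)/(nR)
P + a n²/V² = 45.1 + (4.152)(4.78)²/(3.835)² = 51.550 bar
V − nb = 3.835 − (4.78)(0.05090) = 3.5917 L
T = (51.550)(3.5917)/((4.78)(0.08314)) = 465.9 K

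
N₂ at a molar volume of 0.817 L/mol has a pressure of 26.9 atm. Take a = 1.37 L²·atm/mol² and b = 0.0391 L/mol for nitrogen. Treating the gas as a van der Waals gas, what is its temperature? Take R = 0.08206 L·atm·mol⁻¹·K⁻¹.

T = (P + a/V_m²)(V_m − b)/R
P + a/V_m² = 26.9 + 1.37/(0.817)² = 28.952 atm
V_m − b = 0.817 − 0.0391 = 0.77790 L/mol
T = (28.952)(0.77790)/0.08206 = 274.5 K

T ≈ 274.5 K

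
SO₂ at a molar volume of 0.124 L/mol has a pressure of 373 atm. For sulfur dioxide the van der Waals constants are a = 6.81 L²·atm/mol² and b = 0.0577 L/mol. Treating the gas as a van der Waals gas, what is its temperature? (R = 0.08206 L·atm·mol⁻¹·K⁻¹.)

T = (P + a/V_m²)(V_m − b)/R
P + a/V_m² = 373 + 6.81/(0.124)² = 815.90 atm
V_m − b = 0.124 − 0.0577 = 0.066300 L/mol
T = (815.90)(0.066300)/0.08206 = 659.2 K

T ≈ 659.2 K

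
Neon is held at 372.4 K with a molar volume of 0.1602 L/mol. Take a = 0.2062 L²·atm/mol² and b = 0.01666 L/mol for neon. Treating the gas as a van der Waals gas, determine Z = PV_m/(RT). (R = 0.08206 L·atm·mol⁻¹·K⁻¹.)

P = RT/(V_m − b) − a/V_m² = (0.08206)(372.4)/(0.1602 − 0.01666) − 0.2062/(0.1602)²
  = 30.559/0.14354 − 8.0346 = 212.90 − 8.0346 = 204.87 atm
Z = PV_m/(RT) = (204.87)(0.1602)/((0.08206)(372.4)) = 32.820/30.559 = 1.074

Z ≈ 1.074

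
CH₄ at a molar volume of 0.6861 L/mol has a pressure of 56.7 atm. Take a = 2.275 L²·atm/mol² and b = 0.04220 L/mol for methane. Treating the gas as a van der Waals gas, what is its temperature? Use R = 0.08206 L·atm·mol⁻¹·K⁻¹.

T = (P + a/V_m²)(V_m − b)/R
P + a/V_m² = 56.7 + 2.275/(0.6861)² = 61.533 atm
V_m − b = 0.6861 − 0.04220 = 0.64390 L/mol
T = (61.533)(0.64390)/0.08206 = 482.8 K

T ≈ 482.8 K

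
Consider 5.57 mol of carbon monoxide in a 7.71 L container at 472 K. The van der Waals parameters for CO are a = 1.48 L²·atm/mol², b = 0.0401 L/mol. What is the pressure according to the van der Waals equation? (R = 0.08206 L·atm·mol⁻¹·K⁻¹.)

P ≈ 28.04 atm

P = nRT/(V − nb) − a n²/V²
nRT/(V − nb) = (5.57)(0.08206)(472)/(7.71 − 5.57×0.0401) = 215.74/7.4866 = 28.817 atm
a n²/V² = (1.48)(5.57)²/(7.71)² = 0.77244 atm
P = 28.817 − 0.77244 = 28.04 atm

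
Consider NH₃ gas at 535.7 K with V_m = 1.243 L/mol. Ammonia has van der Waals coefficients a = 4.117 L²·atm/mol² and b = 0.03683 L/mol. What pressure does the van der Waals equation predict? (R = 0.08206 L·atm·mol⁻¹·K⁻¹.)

P = RT/(V_m − b) − a/V_m²
RT/(V_m − b) = (0.08206)(535.7)/(1.243 − 0.03683) = 43.960/1.2062 = 36.445 atm
a/V_m² = 4.117/(1.243)² = 2.6646 atm
P = 36.445 − 2.6646 = 33.78 atm

P ≈ 33.78 atm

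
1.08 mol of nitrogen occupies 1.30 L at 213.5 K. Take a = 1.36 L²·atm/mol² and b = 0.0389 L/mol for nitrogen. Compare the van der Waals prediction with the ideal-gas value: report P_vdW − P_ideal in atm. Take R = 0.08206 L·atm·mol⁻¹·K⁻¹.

Ideal: P_ideal = nRT/V = (1.08)(0.08206)(213.5)/1.30 = 14.5549 atm
vdW: P = nRT/(V − nb) − a n²/V² = 18.9214/1.25799 − 1.58630/1.69000 = 15.0410 − 0.938639 = 14.1024 atm
ΔP = 14.1024 − 14.5549 = -0.453 atm

ΔP ≈ -0.453 atm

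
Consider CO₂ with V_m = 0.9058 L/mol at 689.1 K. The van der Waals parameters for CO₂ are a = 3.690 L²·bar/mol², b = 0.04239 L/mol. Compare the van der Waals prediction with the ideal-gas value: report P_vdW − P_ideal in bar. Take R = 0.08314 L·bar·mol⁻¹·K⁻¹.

ΔP ≈ -1.392 bar

Ideal: P_ideal = RT/V_m = (0.08314)(689.1)/0.9058 = 63.2499 bar
vdW: P = RT/(V_m − b) − a/V_m² = 57.2918/0.863410 − 3.690/0.820474 = 66.3553 − 4.49740 = 61.8579 bar
ΔP = 61.8579 − 63.2499 = -1.392 bar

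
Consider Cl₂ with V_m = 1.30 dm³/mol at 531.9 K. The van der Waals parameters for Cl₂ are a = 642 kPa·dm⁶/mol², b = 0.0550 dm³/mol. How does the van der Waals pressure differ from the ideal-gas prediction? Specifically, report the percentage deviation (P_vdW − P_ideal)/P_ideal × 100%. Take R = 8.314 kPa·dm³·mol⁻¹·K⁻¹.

Ideal: P_ideal = RT/V_m = (8.314)(531.9)/1.30 = 3401.71 kPa
vdW: P = RT/(V_m − b) − a/V_m² = 4422.22/1.24500 − 642/1.69000 = 3551.98 − 379.882 = 3172.10 kPa
% deviation = (3172.10 − 3401.71)/3401.71 × 100% = -6.75%

-6.75 %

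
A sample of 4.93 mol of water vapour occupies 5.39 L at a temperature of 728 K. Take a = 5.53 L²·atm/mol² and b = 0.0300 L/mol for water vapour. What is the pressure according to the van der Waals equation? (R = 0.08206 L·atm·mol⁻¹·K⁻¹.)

P = nRT/(V − nb) − a n²/V²
nRT/(V − nb) = (4.93)(0.08206)(728)/(5.39 − 4.93×0.0300) = 294.52/5.2421 = 56.184 atm
a n²/V² = (5.53)(4.93)²/(5.39)² = 4.6264 atm
P = 56.184 − 4.6264 = 51.56 atm

P ≈ 51.56 atm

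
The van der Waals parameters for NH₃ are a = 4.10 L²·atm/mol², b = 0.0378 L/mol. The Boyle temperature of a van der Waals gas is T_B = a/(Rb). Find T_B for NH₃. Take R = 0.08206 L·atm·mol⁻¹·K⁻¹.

T_B ≈ 1322 K

For a van der Waals gas the second virial coefficient B₂ = b − a/(RT) vanishes at T_B = a/(Rb).
T_B = 4.10/(0.08206×0.0378) = 4.10/0.0031019 = 1322 K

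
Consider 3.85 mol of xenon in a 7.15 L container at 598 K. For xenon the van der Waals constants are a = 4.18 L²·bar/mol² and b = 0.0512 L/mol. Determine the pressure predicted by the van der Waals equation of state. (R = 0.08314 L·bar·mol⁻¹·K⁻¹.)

P = nRT/(V − nb) − a n²/V²
nRT/(V − nb) = (3.85)(0.08314)(598)/(7.15 − 3.85×0.0512) = 191.41/6.9529 = 27.530 bar
a n²/V² = (4.18)(3.85)²/(7.15)² = 1.2120 bar
P = 27.530 − 1.2120 = 26.32 bar

P ≈ 26.32 bar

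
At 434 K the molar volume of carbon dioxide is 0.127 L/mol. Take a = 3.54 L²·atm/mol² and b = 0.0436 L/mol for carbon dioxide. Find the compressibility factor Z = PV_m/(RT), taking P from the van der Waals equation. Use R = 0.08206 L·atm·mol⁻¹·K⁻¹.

Z ≈ 0.7401

P = RT/(V_m − b) − a/V_m² = (0.08206)(434)/(0.127 − 0.0436) − 3.54/(0.127)²
  = 35.614/0.083400 − 219.48 = 427.03 − 219.48 = 207.55 atm
Z = PV_m/(RT) = (207.55)(0.127)/((0.08206)(434)) = 26.359/35.614 = 0.7401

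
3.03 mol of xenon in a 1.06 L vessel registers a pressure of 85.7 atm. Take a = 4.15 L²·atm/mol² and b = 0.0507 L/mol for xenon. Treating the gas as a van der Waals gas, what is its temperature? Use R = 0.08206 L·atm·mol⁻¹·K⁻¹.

T = (P + a n²/V²)(V − nb)/(nR)
P + a n²/V² = 85.7 + (4.15)(3.03)²/(1.06)² = 119.61 atm
V − nb = 1.06 − (3.03)(0.0507) = 0.90638 L
T = (119.61)(0.90638)/((3.03)(0.08206)) = 436.0 K

T ≈ 436.0 K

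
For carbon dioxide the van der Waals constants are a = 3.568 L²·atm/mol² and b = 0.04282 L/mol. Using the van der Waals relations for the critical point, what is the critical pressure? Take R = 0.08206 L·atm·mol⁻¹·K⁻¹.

P_c ≈ 72.07 atm

For a van der Waals gas, P_c = a/(27b²).
P_c = 3.568/(27×(0.04282)²) = 3.568/0.049506 = 72.07 atm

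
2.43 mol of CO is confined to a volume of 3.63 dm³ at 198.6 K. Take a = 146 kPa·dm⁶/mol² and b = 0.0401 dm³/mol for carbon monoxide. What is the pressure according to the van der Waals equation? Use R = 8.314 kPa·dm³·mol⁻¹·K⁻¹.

P = nRT/(V − nb) − a n²/V²
nRT/(V − nb) = (2.43)(8.314)(198.6)/(3.63 − 2.43×0.0401) = 4012.3/3.5326 = 1135.8 kPa
a n²/V² = (146)(2.43)²/(3.63)² = 65.426 kPa
P = 1135.8 − 65.426 = 1070 kPa

P ≈ 1070 kPa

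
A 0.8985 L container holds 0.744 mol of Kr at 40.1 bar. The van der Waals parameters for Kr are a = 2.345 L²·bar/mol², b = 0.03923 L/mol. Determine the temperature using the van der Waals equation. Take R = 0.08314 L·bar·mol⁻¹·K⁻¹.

T = (P + a n²/V²)(V − nb)/(nR)
P + a n²/V² = 40.1 + (2.345)(0.744)²/(0.8985)² = 41.708 bar
V − nb = 0.8985 − (0.744)(0.03923) = 0.86931 L
T = (41.708)(0.86931)/((0.744)(0.08314)) = 586.2 K

T ≈ 586.2 K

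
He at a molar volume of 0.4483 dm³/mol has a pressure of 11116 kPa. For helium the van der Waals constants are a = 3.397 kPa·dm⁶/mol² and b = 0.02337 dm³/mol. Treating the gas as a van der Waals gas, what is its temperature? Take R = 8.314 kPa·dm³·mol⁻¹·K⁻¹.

T = (P + a/V_m²)(V_m − b)/R
P + a/V_m² = 11116 + 3.397/(0.4483)² = 11133 kPa
V_m − b = 0.4483 − 0.02337 = 0.42493 dm³/mol
T = (11133)(0.42493)/8.314 = 569.0 K

T ≈ 569.0 K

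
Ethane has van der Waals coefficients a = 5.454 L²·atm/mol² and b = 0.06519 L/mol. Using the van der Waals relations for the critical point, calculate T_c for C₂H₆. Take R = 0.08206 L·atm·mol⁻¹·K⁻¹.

For a van der Waals gas, T_c = 8a/(27Rb).
T_c = 8×5.454/(27×0.08206×0.06519) = 43.632/0.14444 = 302.1 K

T_c ≈ 302.1 K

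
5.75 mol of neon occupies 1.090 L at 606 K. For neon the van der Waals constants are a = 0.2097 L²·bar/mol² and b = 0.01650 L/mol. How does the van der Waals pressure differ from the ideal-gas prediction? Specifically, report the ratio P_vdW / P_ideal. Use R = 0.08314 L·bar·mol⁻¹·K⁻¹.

Ideal: P_ideal = nRT/V = (5.75)(0.08314)(606)/1.090 = 265.781 bar
vdW: P = nRT/(V − nb) − a n²/V² = 289.701/0.995125 − 6.93321/1.18810 = 291.120 − 5.83554 = 285.284 bar
Ratio = 285.284/265.781 = 1.073

P_vdW / P_ideal ≈ 1.073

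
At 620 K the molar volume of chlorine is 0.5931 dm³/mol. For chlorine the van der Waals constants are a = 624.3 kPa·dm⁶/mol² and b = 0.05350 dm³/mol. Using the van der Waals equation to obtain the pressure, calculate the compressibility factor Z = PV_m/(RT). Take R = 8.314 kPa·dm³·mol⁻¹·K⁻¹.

Z ≈ 0.8949

P = RT/(V_m − b) − a/V_m² = (8.314)(620)/(0.5931 − 0.05350) − 624.3/(0.5931)²
  = 5154.7/0.53960 − 1774.8 = 9552.8 − 1774.8 = 7778.0 kPa
Z = PV_m/(RT) = (7778.0)(0.5931)/((8.314)(620)) = 4613.1/5154.7 = 0.8949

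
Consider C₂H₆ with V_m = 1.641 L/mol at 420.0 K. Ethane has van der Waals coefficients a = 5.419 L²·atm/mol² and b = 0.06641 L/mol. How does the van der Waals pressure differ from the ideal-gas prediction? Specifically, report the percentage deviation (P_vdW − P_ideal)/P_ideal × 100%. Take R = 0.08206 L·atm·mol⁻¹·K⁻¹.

-5.36 %

Ideal: P_ideal = RT/V_m = (0.08206)(420.0)/1.641 = 21.0026 atm
vdW: P = RT/(V_m − b) − a/V_m² = 34.4652/1.57459 − 5.419/2.69288 = 21.8884 − 2.01234 = 19.8761 atm
% deviation = (19.8761 − 21.0026)/21.0026 × 100% = -5.36%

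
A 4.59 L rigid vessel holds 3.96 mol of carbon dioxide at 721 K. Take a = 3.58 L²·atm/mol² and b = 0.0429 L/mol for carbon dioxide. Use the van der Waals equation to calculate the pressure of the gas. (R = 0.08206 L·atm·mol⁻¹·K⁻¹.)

P = nRT/(V − nb) − a n²/V²
nRT/(V − nb) = (3.96)(0.08206)(721)/(4.59 − 3.96×0.0429) = 234.29/4.4201 = 53.006 atm
a n²/V² = (3.58)(3.96)²/(4.59)² = 2.6647 atm
P = 53.006 − 2.6647 = 50.34 atm

P ≈ 50.34 atm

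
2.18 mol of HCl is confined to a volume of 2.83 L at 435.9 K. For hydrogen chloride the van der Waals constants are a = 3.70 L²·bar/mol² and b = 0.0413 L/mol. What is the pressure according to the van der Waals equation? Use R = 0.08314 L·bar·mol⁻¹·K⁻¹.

P ≈ 26.64 bar

P = nRT/(V − nb) − a n²/V²
nRT/(V − nb) = (2.18)(0.08314)(435.9)/(2.83 − 2.18×0.0413) = 79.005/2.7400 = 28.834 bar
a n²/V² = (3.70)(2.18)²/(2.83)² = 2.1955 bar
P = 28.834 − 2.1955 = 26.64 bar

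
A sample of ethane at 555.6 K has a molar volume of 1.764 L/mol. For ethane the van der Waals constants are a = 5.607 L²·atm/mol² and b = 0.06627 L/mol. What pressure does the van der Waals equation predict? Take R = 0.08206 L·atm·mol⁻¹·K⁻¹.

P = RT/(V_m − b) − a/V_m²
RT/(V_m − b) = (0.08206)(555.6)/(1.764 − 0.06627) = 45.593/1.6977 = 26.856 atm
a/V_m² = 5.607/(1.764)² = 1.8019 atm
P = 26.856 − 1.8019 = 25.05 atm

P ≈ 25.05 atm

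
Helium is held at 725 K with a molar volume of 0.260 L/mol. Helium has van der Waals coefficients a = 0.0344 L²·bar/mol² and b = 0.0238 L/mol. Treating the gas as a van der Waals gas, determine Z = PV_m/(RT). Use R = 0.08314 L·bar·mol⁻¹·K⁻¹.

Z ≈ 1.099

P = RT/(V_m − b) − a/V_m² = (0.08314)(725)/(0.260 − 0.0238) − 0.0344/(0.260)²
  = 60.277/0.23620 − 0.50888 = 255.19 − 0.50888 = 254.68 bar
Z = PV_m/(RT) = (254.68)(0.260)/((0.08314)(725)) = 66.217/60.277 = 1.099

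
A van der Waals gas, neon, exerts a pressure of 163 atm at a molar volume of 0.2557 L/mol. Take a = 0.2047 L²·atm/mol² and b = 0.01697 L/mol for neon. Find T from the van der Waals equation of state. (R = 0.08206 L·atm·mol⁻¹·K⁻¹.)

T ≈ 483.3 K

T = (P + a/V_m²)(V_m − b)/R
P + a/V_m² = 163 + 0.2047/(0.2557)² = 166.13 atm
V_m − b = 0.2557 − 0.01697 = 0.23873 L/mol
T = (166.13)(0.23873)/0.08206 = 483.3 K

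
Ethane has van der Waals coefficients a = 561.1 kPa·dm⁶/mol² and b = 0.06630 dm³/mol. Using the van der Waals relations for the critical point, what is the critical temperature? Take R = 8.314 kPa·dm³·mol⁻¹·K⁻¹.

T_c ≈ 301.6 K

For a van der Waals gas, T_c = 8a/(27Rb).
T_c = 8×561.1/(27×8.314×0.06630) = 4488.8/14.883 = 301.6 K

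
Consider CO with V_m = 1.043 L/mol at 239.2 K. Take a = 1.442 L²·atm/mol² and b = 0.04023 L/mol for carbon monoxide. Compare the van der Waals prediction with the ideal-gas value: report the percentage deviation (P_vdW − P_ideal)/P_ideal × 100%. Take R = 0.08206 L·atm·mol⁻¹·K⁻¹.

Ideal: P_ideal = RT/V_m = (0.08206)(239.2)/1.043 = 18.8195 atm
vdW: P = RT/(V_m − b) − a/V_m² = 19.6288/1.00277 − 1.442/1.08785 = 19.5746 − 1.32555 = 18.2491 atm
% deviation = (18.2491 − 18.8195)/18.8195 × 100% = -3.03%

-3.03 %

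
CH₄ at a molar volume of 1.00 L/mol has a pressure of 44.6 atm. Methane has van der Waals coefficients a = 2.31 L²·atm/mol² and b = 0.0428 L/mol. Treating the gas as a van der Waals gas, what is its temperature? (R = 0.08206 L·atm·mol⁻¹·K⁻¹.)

T ≈ 547.2 K

T = (P + a/V_m²)(V_m − b)/R
P + a/V_m² = 44.6 + 2.31/(1.00)² = 46.910 atm
V_m − b = 1.00 − 0.0428 = 0.95720 L/mol
T = (46.910)(0.95720)/0.08206 = 547.2 K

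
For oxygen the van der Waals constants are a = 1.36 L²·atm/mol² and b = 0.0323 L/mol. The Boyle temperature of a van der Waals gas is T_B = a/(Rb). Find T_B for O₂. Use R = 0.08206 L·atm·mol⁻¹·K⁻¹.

T_B ≈ 513.1 K

For a van der Waals gas the second virial coefficient B₂ = b − a/(RT) vanishes at T_B = a/(Rb).
T_B = 1.36/(0.08206×0.0323) = 1.36/0.0026505 = 513.1 K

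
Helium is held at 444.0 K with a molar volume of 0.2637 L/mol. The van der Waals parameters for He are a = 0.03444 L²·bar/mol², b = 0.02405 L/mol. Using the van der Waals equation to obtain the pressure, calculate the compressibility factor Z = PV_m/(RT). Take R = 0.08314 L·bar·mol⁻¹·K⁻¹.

P = RT/(V_m − b) − a/V_m² = (0.08314)(444.0)/(0.2637 − 0.02405) − 0.03444/(0.2637)²
  = 36.914/0.23965 − 0.49527 = 154.03 − 0.49527 = 153.53 bar
Z = PV_m/(RT) = (153.53)(0.2637)/((0.08314)(444.0)) = 40.486/36.914 = 1.097

Z ≈ 1.097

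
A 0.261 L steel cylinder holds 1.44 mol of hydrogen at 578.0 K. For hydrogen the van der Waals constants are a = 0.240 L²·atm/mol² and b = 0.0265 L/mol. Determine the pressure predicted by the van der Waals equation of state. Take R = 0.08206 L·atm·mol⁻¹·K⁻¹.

P ≈ 299.2 atm

P = nRT/(V − nb) − a n²/V²
nRT/(V − nb) = (1.44)(0.08206)(578.0)/(0.261 − 1.44×0.0265) = 68.300/0.22284 = 306.50 atm
a n²/V² = (0.240)(1.44)²/(0.261)² = 7.3056 atm
P = 306.50 − 7.3056 = 299.2 atm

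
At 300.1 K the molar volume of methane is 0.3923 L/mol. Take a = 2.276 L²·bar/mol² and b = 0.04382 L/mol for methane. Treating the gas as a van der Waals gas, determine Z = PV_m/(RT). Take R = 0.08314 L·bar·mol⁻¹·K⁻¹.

P = RT/(V_m − b) − a/V_m² = (0.08314)(300.1)/(0.3923 − 0.04382) − 2.276/(0.3923)²
  = 24.950/0.34848 − 14.789 = 71.597 − 14.789 = 56.808 bar
Z = PV_m/(RT) = (56.808)(0.3923)/((0.08314)(300.1)) = 22.286/24.950 = 0.8932

Z ≈ 0.8932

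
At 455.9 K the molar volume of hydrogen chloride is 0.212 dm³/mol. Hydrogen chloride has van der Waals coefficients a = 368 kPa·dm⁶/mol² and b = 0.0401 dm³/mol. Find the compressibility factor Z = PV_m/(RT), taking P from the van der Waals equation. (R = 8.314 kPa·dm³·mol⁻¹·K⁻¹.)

Z ≈ 0.7753

P = RT/(V_m − b) − a/V_m² = (8.314)(455.9)/(0.212 − 0.0401) − 368/(0.212)²
  = 3790.4/0.17190 − 8188.0 = 22050 − 8188.0 = 13862 kPa
Z = PV_m/(RT) = (13862)(0.212)/((8.314)(455.9)) = 2938.7/3790.4 = 0.7753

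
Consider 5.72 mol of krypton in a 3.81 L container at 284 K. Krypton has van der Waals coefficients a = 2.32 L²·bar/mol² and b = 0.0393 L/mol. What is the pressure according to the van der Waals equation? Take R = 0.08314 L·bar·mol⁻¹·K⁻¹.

P ≈ 32.44 bar

P = nRT/(V − nb) − a n²/V²
nRT/(V − nb) = (5.72)(0.08314)(284)/(3.81 − 5.72×0.0393) = 135.06/3.5852 = 37.672 bar
a n²/V² = (2.32)(5.72)²/(3.81)² = 5.2291 bar
P = 37.672 − 5.2291 = 32.44 bar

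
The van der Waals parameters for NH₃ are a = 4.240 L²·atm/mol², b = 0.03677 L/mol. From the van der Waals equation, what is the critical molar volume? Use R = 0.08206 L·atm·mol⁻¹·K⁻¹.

For a van der Waals gas, V_m,c = 3b.
V_m,c = 3×0.03677 = 0.1103 L/mol

V_m,c ≈ 0.1103 L/mol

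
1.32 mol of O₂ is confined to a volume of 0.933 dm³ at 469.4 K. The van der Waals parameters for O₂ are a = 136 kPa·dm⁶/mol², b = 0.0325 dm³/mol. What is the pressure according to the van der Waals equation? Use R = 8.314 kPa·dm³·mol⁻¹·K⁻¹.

P = nRT/(V − nb) − a n²/V²
nRT/(V − nb) = (1.32)(8.314)(469.4)/(0.933 − 1.32×0.0325) = 5151.4/0.89010 = 5787.4 kPa
a n²/V² = (136)(1.32)²/(0.933)² = 272.22 kPa
P = 5787.4 − 272.22 = 5515 kPa

P ≈ 5515 kPa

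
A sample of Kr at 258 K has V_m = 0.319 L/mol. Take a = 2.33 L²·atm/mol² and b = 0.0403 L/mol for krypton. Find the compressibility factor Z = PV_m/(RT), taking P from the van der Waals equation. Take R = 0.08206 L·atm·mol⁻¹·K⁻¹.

P = RT/(V_m − b) − a/V_m² = (0.08206)(258)/(0.319 − 0.0403) − 2.33/(0.319)²
  = 21.171/0.27870 − 22.897 = 75.963 − 22.897 = 53.066 atm
Z = PV_m/(RT) = (53.066)(0.319)/((0.08206)(258)) = 16.928/21.171 = 0.7996

Z ≈ 0.7996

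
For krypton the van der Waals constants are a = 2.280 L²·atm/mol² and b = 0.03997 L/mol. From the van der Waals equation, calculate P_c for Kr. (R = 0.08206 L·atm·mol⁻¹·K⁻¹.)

For a van der Waals gas, P_c = a/(27b²).
P_c = 2.280/(27×(0.03997)²) = 2.280/0.043135 = 52.86 atm

P_c ≈ 52.86 atm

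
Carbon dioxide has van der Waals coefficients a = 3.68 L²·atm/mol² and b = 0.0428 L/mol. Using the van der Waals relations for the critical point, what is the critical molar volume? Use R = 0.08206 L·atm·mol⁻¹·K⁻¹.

V_m,c ≈ 0.1284 L/mol

For a van der Waals gas, V_m,c = 3b.
V_m,c = 3×0.0428 = 0.1284 L/mol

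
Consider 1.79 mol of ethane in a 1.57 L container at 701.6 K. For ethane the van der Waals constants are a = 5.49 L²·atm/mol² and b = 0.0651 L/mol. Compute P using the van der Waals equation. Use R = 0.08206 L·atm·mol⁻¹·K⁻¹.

P = nRT/(V − nb) − a n²/V²
nRT/(V − nb) = (1.79)(0.08206)(701.6)/(1.57 − 1.79×0.0651) = 103.06/1.4535 = 70.905 atm
a n²/V² = (5.49)(1.79)²/(1.57)² = 7.1364 atm
P = 70.905 − 7.1364 = 63.77 atm

P ≈ 63.77 atm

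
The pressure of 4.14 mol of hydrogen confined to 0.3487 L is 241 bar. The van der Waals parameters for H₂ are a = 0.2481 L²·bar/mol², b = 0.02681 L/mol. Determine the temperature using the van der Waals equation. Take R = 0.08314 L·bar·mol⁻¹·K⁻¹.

T = (P + a n²/V²)(V − nb)/(nR)
P + a n²/V² = 241 + (0.2481)(4.14)²/(0.3487)² = 275.97 bar
V − nb = 0.3487 − (4.14)(0.02681) = 0.23771 L
T = (275.97)(0.23771)/((4.14)(0.08314)) = 190.6 K

T ≈ 190.6 K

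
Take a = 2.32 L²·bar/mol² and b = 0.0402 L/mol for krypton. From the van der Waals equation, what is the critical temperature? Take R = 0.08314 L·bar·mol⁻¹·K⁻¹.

For a van der Waals gas, T_c = 8a/(27Rb).
T_c = 8×2.32/(27×0.08314×0.0402) = 18.560/0.090240 = 205.7 K

T_c ≈ 205.7 K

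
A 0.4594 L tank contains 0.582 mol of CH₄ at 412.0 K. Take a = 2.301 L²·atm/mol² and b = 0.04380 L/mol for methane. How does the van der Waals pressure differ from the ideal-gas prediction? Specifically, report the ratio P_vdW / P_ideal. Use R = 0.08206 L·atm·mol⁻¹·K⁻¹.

Ideal: P_ideal = nRT/V = (0.582)(0.08206)(412.0)/0.4594 = 42.8312 atm
vdW: P = nRT/(V − nb) − a n²/V² = 19.6767/0.433908 − 0.779404/0.211048 = 45.3476 − 3.69302 = 41.6546 atm
Ratio = 41.6546/42.8312 = 0.9725

P_vdW / P_ideal ≈ 0.9725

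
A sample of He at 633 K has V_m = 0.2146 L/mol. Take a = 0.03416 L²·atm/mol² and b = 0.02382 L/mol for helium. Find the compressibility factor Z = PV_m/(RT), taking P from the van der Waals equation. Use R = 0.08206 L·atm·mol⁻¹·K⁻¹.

P = RT/(V_m − b) − a/V_m² = (0.08206)(633)/(0.2146 − 0.02382) − 0.03416/(0.2146)²
  = 51.944/0.19078 − 0.74175 = 272.27 − 0.74175 = 271.53 atm
Z = PV_m/(RT) = (271.53)(0.2146)/((0.08206)(633)) = 58.270/51.944 = 1.122

Z ≈ 1.122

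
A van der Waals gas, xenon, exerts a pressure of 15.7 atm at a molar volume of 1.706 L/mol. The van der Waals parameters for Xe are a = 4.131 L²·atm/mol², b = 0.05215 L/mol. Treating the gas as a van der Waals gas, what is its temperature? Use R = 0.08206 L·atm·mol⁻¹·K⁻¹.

T ≈ 345.0 K

T = (P + a/V_m²)(V_m − b)/R
P + a/V_m² = 15.7 + 4.131/(1.706)² = 17.119 atm
V_m − b = 1.706 − 0.05215 = 1.6539 L/mol
T = (17.119)(1.6539)/0.08206 = 345.0 K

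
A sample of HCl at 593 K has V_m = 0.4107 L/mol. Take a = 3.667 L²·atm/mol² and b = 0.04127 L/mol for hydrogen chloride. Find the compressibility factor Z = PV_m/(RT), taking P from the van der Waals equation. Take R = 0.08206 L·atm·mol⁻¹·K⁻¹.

P = RT/(V_m − b) − a/V_m² = (0.08206)(593)/(0.4107 − 0.04127) − 3.667/(0.4107)²
  = 48.662/0.36943 − 21.740 = 131.72 − 21.740 = 109.98 atm
Z = PV_m/(RT) = (109.98)(0.4107)/((0.08206)(593)) = 45.169/48.662 = 0.9282

Z ≈ 0.9282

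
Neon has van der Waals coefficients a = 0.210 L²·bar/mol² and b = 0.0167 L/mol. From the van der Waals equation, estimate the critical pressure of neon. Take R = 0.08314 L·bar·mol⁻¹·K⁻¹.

P_c ≈ 27.89 bar

For a van der Waals gas, P_c = a/(27b²).
P_c = 0.210/(27×(0.0167)²) = 0.210/0.0075300 = 27.89 bar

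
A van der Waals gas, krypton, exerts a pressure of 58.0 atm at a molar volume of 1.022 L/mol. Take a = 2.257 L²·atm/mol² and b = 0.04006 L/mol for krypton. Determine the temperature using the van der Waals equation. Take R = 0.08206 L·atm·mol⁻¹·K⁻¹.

T ≈ 719.9 K

T = (P + a/V_m²)(V_m − b)/R
P + a/V_m² = 58.0 + 2.257/(1.022)² = 60.161 atm
V_m − b = 1.022 − 0.04006 = 0.98194 L/mol
T = (60.161)(0.98194)/0.08206 = 719.9 K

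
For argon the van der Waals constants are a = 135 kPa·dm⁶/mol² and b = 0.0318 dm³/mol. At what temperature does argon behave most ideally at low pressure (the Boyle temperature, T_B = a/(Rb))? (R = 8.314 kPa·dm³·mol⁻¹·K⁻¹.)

T_B ≈ 510.6 K

For a van der Waals gas the second virial coefficient B₂ = b − a/(RT) vanishes at T_B = a/(Rb).
T_B = 135/(8.314×0.0318) = 135/0.26439 = 510.6 K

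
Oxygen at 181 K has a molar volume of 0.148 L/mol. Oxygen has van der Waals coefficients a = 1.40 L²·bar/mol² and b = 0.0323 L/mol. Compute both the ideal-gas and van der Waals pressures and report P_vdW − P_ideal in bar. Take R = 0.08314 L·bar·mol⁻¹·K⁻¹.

ΔP ≈ -35.53 bar

Ideal: P_ideal = RT/V_m = (0.08314)(181)/0.148 = 101.678 bar
vdW: P = RT/(V_m − b) − a/V_m² = 15.0483/0.115700 − 1.40/0.0219040 = 130.063 − 63.9153 = 66.148 bar
ΔP = 66.148 − 101.678 = -35.53 bar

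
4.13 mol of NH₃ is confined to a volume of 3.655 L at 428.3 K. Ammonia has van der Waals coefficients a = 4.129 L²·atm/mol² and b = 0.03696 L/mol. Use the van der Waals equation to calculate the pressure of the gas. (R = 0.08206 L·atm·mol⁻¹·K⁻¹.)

P ≈ 36.17 atm

P = nRT/(V − nb) − a n²/V²
nRT/(V − nb) = (4.13)(0.08206)(428.3)/(3.655 − 4.13×0.03696) = 145.15/3.5024 = 41.443 atm
a n²/V² = (4.129)(4.13)²/(3.655)² = 5.2719 atm
P = 41.443 − 5.2719 = 36.17 atm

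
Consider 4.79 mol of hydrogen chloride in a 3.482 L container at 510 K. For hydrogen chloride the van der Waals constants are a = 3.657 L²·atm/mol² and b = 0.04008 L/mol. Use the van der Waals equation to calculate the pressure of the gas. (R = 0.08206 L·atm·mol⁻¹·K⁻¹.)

P = nRT/(V − nb) − a n²/V²
nRT/(V − nb) = (4.79)(0.08206)(510)/(3.482 − 4.79×0.04008) = 200.46/3.2900 = 60.930 atm
a n²/V² = (3.657)(4.79)²/(3.482)² = 6.9205 atm
P = 60.930 − 6.9205 = 54.01 atm

P ≈ 54.01 atm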